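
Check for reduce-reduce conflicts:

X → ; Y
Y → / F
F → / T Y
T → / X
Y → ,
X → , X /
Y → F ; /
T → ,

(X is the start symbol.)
Augment with X' → X and build the canonical LR(0) collection (I0 = CLOSURE({[X' → . X]}), then GOTO on every symbol after a dot until no new states appear). It has 20 states:
  I0: { [X → . , X /], [X → . ; Y], [X' → . X] }  — shift
  I1: { [X → , . X /], [X → . , X /], [X → . ; Y] }  — shift
  I2: { [F → . / T Y], [X → ; . Y], [Y → . ,], [Y → . / F], [Y → . F ; /] }  — shift
  I3: { [X' → X .] }  — accept
  I4: { [Y → , .] }  — reduce
  I5: { [F → . / T Y], [F → / . T Y], [T → . ,], [T → . / X], [Y → / . F] }  — shift
  I6: { [Y → F . ; /] }  — shift
  I7: { [X → ; Y .] }  — reduce
  I8: { [Y → F ; . /] }  — shift
  I9: { [Y → F ; / .] }  — reduce
  I10: { [T → , .] }  — reduce
  I11: { [F → / . T Y], [T → . ,], [T → . / X], [T → / . X], [X → . , X /], [X → . ; Y] }  — shift
  I12: { [Y → / F .] }  — reduce
  I13: { [F → . / T Y], [F → / T . Y], [Y → . ,], [Y → . / F], [Y → . F ; /] }  — shift
  I14: { [F → / T Y .] }  — reduce
  I15: { [T → , .], [X → , . X /], [X → . , X /], [X → . ; Y] }  — shift, reduce
  I16: { [T → / . X], [X → . , X /], [X → . ; Y] }  — shift
  I17: { [T → / X .] }  — reduce
  I18: { [X → , X . /] }  — shift
  I19: { [X → , X / .] }  — reduce

No state contains more than one complete item.

Answer: No reduce-reduce conflicts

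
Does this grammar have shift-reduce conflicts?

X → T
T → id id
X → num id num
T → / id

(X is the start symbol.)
A shift-reduce conflict occurs when an LR(0) state has both:
  - a complete (reduce) item [A → α .] (dot at the end), and
  - a shift item [B → β . c γ] (dot before a terminal).

Augment with X' → X and build the canonical LR(0) collection (I0 = CLOSURE({[X' → . X]}), then GOTO on every symbol after a dot until no new states appear). It has 10 states:
  I0: { [T → . / id], [T → . id id], [X → . T], [X → . num id num], [X' → . X] }  — shift
  I1: { [T → / . id] }  — shift
  I2: { [X → T .] }  — reduce
  I3: { [X' → X .] }  — accept
  I4: { [T → id . id] }  — shift
  I5: { [X → num . id num] }  — shift
  I6: { [X → num id . num] }  — shift
  I7: { [X → num id num .] }  — reduce
  I8: { [T → id id .] }  — reduce
  I9: { [T → / id .] }  — reduce

No state contains both a complete item and a shift item.

Answer: No shift-reduce conflicts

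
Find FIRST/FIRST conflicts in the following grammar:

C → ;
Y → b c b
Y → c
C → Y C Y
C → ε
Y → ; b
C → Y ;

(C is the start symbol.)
Yes. C → ';' / C → Y C Y on { ';' }; C → ';' / C → Y ';' on { ';' }; C → Y C Y / C → Y ';' on { ';', 'b', 'c' }

A FIRST/FIRST conflict occurs when two productions N → α and N → β for the same non-terminal have FIRST(α) ∩ FIRST(β) ≠ ∅ (with ε ∈ FIRST of a nullable right-hand side, so two nullable alternatives also conflict).

FIRST sets of the non-terminals at (or reachable through a nullable prefix from) the front of some alternative:
  FIRST(Y) = { ';', 'b', 'c' }

Productions for C:
  C → ;: FIRST = { ';' }
  C → Y C Y: FIRST = { ';', 'b', 'c' }
  C → ε: FIRST = { ε }
  C → Y ;: FIRST = { ';', 'b', 'c' }
Productions for Y:
  Y → b c b: FIRST = { 'b' }
  Y → c: FIRST = { 'c' }
  Y → ; b: FIRST = { ';' }

Conflict for C: C → ; and C → Y C Y
  Overlap: { ';' }
Conflict for C: C → ; and C → Y ;
  Overlap: { ';' }
Conflict for C: C → Y C Y and C → Y ;
  Overlap: { ';', 'b', 'c' }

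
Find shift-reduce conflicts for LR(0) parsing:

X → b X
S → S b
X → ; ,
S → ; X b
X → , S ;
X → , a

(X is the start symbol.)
Augment with X' → X and build the canonical LR(0) collection (I0 = CLOSURE({[X' → . X]}), then GOTO on every symbol after a dot until no new states appear). It has 14 states:
  I0: { [X → . , S ;], [X → . , a], [X → . ; ,], [X → . b X], [X' → . X] }  — shift
  I1: { [S → . ; X b], [S → . S b], [X → , . S ;], [X → , . a] }  — shift
  I2: { [X → ; . ,] }  — shift
  I3: { [X' → X .] }  — accept
  I4: { [X → . , S ;], [X → . , a], [X → . ; ,], [X → . b X], [X → b . X] }  — shift
  I5: { [X → b X .] }  — reduce
  I6: { [X → ; , .] }  — reduce
  I7: { [S → ; . X b], [X → . , S ;], [X → . , a], [X → . ; ,], [X → . b X] }  — shift
  I8: { [S → S . b], [X → , S . ;] }  — shift
  I9: { [X → , a .] }  — reduce
  I10: { [X → , S ; .] }  — reduce
  I11: { [S → S b .] }  — reduce
  I12: { [S → ; X . b] }  — shift
  I13: { [S → ; X b .] }  — reduce

No state contains both a complete item and a shift item.

Answer: No shift-reduce conflicts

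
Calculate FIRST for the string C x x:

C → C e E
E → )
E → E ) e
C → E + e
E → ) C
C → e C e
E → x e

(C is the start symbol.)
{ ')', 'e', 'x' }

FIRST sets of the non-terminals involved (from the grammar, by fixed-point iteration):
  FIRST(C) = { ')', 'e', 'x' }

To compute FIRST(C x x), process the symbols left to right:
Symbol C is a non-terminal. Add FIRST(C) \ {ε} = { ')', 'e', 'x' }
C is not nullable (ε ∉ FIRST(C)), so stop here.
FIRST(C x x) = { ')', 'e', 'x' }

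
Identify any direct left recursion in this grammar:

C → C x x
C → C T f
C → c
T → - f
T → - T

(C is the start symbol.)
Direct left recursion occurs when N → N α for some non-terminal N (the right-hand side begins with the left-hand side itself).

C → C x x: LEFT RECURSIVE (starts with C)
C → C T f: LEFT RECURSIVE (starts with C)
C → c: starts with c
T → - f: starts with '-'
T → - T: starts with '-'

The grammar has direct left recursion on: C.

Answer: Yes, C is left-recursive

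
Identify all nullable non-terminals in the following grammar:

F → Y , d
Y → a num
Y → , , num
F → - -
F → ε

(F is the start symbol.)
{ 'F' }

A non-terminal is nullable if it can derive ε (the empty string): either it has an ε-production, or it has a production whose right-hand side consists entirely of nullable non-terminals.

ε-productions: F → ε
So F is immediately nullable.
No further non-terminal can be added: every production for the remaining non-terminals contains a terminal or a non-nullable non-terminal.
Nullable = { 'F' }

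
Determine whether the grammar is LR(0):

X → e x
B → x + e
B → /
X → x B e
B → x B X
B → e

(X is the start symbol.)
A grammar is LR(0) if no state in the canonical LR(0) collection has:
  - both a shift item (dot before a terminal) and a complete item (shift-reduce conflict), or
  - two or more complete items (reduce-reduce conflict; the accept item [X' → X .] counts as a complete item here).

Augment with X' → X and build the canonical LR(0) collection (I0 = CLOSURE({[X' → . X]}), then GOTO on every symbol after a dot until no new states appear). It has 14 states:
  I0: { [X → . e x], [X → . x B e], [X' → . X] }  — shift
  I1: { [X' → X .] }  — accept
  I2: { [X → e . x] }  — shift
  I3: { [B → . /], [B → . e], [B → . x + e], [B → . x B X], [X → x . B e] }  — shift
  I4: { [B → / .] }  — reduce
  I5: { [X → x B . e] }  — shift
  I6: { [B → e .] }  — reduce
  I7: { [B → . /], [B → . e], [B → . x + e], [B → . x B X], [B → x . + e], [B → x . B X] }  — shift
  I8: { [B → x + . e] }  — shift
  I9: { [B → x B . X], [X → . e x], [X → . x B e] }  — shift
  I10: { [B → x B X .] }  — reduce
  I11: { [B → x + e .] }  — reduce
  I12: { [X → x B e .] }  — reduce
  I13: { [X → e x .] }  — reduce

Every state is either a pure shift/goto state or contains exactly one complete item and nothing to shift — no conflicts. The grammar is LR(0).

Answer: Yes, the grammar is LR(0)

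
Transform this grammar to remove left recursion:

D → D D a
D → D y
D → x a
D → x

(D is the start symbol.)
D → x a D'
D → x D'
D' → D a D'
D' → y D'
D' → ε

D is directly left-recursive. The standard transformation for
  A → A α₁ | ... | A α_m | β₁ | ... | β_n
is
  A  → β₁ A' | ... | β_n A'
  A' → α₁ A' | ... | α_m A' | ε

D → x a becomes D → x a D'
D → x becomes D → x D'
D → D D a becomes D' → D a D'
D → D y becomes D' → y D'
Add D' → ε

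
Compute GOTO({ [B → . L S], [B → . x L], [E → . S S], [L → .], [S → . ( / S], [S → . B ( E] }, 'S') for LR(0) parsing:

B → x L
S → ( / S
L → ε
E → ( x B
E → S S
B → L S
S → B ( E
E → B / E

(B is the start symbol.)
GOTO(I, 'S') = CLOSURE({ [A → αX.β] : [A → α.Xβ] ∈ I, X = 'S' })

Items with dot before 'S', with the dot advanced:
  [E → . S S] → [E → S . S]
Closure of the advanced items:
  [E → S . S] has the dot before S: add [S → . ( / S], [S → . B ( E]
  [S → . B ( E] has the dot before B: add [B → . x L], [B → . L S]
  [B → . L S] has the dot before L: add [L → .]

GOTO = { [B → . L S], [B → . x L], [E → S . S], [L → .], [S → . ( / S], [S → . B ( E] }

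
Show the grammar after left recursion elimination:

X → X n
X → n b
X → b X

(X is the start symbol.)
X is directly left-recursive. The standard transformation for
  A → A α₁ | ... | A α_m | β₁ | ... | β_n
is
  A  → β₁ A' | ... | β_n A'
  A' → α₁ A' | ... | α_m A' | ε

X → n b becomes X → n b X'
X → b X becomes X → b X X'
X → X n becomes X' → n X'
Add X' → ε

Resulting grammar:
X → n b X'
X → b X X'
X' → n X'
X' → ε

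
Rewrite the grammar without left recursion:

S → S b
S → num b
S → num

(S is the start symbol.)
S → num b S'
S → num S'
S' → b S'
S' → ε

S is directly left-recursive. The standard transformation for
  A → A α₁ | ... | A α_m | β₁ | ... | β_n
is
  A  → β₁ A' | ... | β_n A'
  A' → α₁ A' | ... | α_m A' | ε

S → num b becomes S → num b S'
S → num becomes S → num S'
S → S b becomes S' → b S'
Add S' → ε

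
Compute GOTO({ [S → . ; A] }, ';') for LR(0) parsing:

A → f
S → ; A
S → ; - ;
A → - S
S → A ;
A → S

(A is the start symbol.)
GOTO(I, ';') = CLOSURE({ [A → αX.β] : [A → α.Xβ] ∈ I, X = ';' })

Items with dot before ';', with the dot advanced:
  [S → . ; A] → [S → ; . A]
Closure of the advanced items:
  [S → ; . A] has the dot before A: add [A → . f], [A → . - S], [A → . S]
  [A → . S] has the dot before S: add [S → . ; A], [S → . ; - ;], [S → . A ;]

GOTO = { [A → . - S], [A → . S], [A → . f], [S → . ; - ;], [S → . ; A], [S → . A ;], [S → ; . A] }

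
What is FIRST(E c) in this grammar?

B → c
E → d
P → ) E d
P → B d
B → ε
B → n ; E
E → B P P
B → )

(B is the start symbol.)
{ ')', 'c', 'd', 'n' }

FIRST sets of the non-terminals involved (from the grammar, by fixed-point iteration):
  FIRST(E) = { ')', 'c', 'd', 'n' }

To compute FIRST(E c), process the symbols left to right:
Symbol E is a non-terminal. Add FIRST(E) \ {ε} = { ')', 'c', 'd', 'n' }
E is not nullable (ε ∉ FIRST(E)), so stop here.
FIRST(E c) = { ')', 'c', 'd', 'n' }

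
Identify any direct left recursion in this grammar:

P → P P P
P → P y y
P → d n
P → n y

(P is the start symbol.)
Yes, P is left-recursive

P → P P P: LEFT RECURSIVE (starts with P)
P → P y y: LEFT RECURSIVE (starts with P)
P → d n: starts with d
P → n y: starts with n

The grammar has direct left recursion on: P.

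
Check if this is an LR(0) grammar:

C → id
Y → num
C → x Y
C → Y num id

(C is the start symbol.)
Yes, the grammar is LR(0)

Augment with C' → C and build the canonical LR(0) collection (I0 = CLOSURE({[C' → . C]}), then GOTO on every symbol after a dot until no new states appear). It has 9 states:
  I0: { [C → . Y num id], [C → . id], [C → . x Y], [C' → . C], [Y → . num] }  — shift
  I1: { [C' → C .] }  — accept
  I2: { [C → Y . num id] }  — shift
  I3: { [C → id .] }  — reduce
  I4: { [Y → num .] }  — reduce
  I5: { [C → x . Y], [Y → . num] }  — shift
  I6: { [C → x Y .] }  — reduce
  I7: { [C → Y num . id] }  — shift
  I8: { [C → Y num id .] }  — reduce

Every state is either a pure shift/goto state or contains exactly one complete item and nothing to shift — no conflicts. The grammar is LR(0).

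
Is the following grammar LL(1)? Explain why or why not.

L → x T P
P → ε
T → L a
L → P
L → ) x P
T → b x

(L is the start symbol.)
Relevant sets:
  FIRST(P) = { ε }
  FIRST(L) = { ')', 'x', ε }
  FOLLOW(L) = { $, 'a' }

For L:
  PREDICT(L → x T P) = { 'x' }
  PREDICT(L → P) = { $, 'a' }
  PREDICT(L → ')' x P) = { ')' }
For T:
  PREDICT(T → L a) = { ')', 'a', 'x' }
  PREDICT(T → b x) = { 'b' }
P has a single production, so nothing to check there.

All predict sets are disjoint. The grammar IS LL(1).

Answer: Yes, the grammar is LL(1).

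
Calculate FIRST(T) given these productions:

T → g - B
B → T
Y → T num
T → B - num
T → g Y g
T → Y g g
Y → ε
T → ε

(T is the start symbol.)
{ '-', 'g', 'num', ε }

FIRST sets of the other non-terminals involved (by the same procedure, iterated to a fixed point):
  FIRST(B) = { '-', 'g', 'num', ε }
  FIRST(Y) = { '-', 'g', 'num', ε }

From T → g - B:
  - g is a terminal: add 'g' and stop
From T → B - num:
  - B is a non-terminal: add FIRST(B) \ {ε} = { '-', 'g', 'num' }
    B is nullable, so continue to the next symbol
  - '-' is a terminal: add '-' and stop
From T → g Y g:
  - g is a terminal: add 'g' and stop
From T → Y g g:
  - Y is a non-terminal: add FIRST(Y) \ {ε} = { '-', 'g', 'num' }
    Y is nullable, so continue to the next symbol
  - g is a terminal: add 'g' and stop
From T → ε:
  - ε-production, so ε ∈ FIRST(T)

Collecting: FIRST(T) = { '-', 'g', 'num', ε }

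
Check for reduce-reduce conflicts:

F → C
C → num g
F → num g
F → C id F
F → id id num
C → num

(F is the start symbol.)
Yes — I5: [C → num g .] vs [F → num g .]

Augment with F' → F and build the canonical LR(0) collection (I0 = CLOSURE({[F' → . F]}), then GOTO on every symbol after a dot until no new states appear). It has 10 states:
  I0: { [C → . num g], [C → . num], [F → . C id F], [F → . C], [F → . id id num], [F → . num g], [F' → . F] }  — shift
  I1: { [F → C . id F], [F → C .] }  — shift, reduce
  I2: { [F' → F .] }  — accept
  I3: { [F → id . id num] }  — shift
  I4: { [C → num . g], [C → num .], [F → num . g] }  — shift, reduce
  I5: { [C → num g .], [F → num g .] }  — 2 reduces
  I6: { [F → id id . num] }  — shift
  I7: { [F → id id num .] }  — reduce
  I8: { [C → . num g], [C → . num], [F → . C id F], [F → . C], [F → . id id num], [F → . num g], [F → C id . F] }  — shift
  I9: { [F → C id F .] }  — reduce

I5 contains complete items [C → num g .], [F → num g .] — reduce-reduce conflict.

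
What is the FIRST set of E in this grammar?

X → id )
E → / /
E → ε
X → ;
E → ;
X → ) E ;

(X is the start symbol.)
{ '/', ';', ε }

To compute FIRST(E), examine every production with E on the left-hand side, reading each right-hand side left to right until a non-nullable symbol is reached.

From E → / /:
  - '/' is a terminal: add '/' and stop
From E → ε:
  - ε-production, so ε ∈ FIRST(E)
From E → ;:
  - ';' is a terminal: add ';' and stop

Collecting: FIRST(E) = { '/', ';', ε }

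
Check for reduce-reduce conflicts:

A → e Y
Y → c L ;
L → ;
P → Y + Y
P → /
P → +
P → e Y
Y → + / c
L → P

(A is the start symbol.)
A reduce-reduce conflict occurs when an LR(0) state has two complete items [A → α .] and [B → β .] — both call for a reduction, and with no lookahead the parser cannot choose between them.

Augment with A' → A and build the canonical LR(0) collection (I0 = CLOSURE({[A' → . A]}), then GOTO on every symbol after a dot until no new states appear). It has 19 states:
  I0: { [A → . e Y], [A' → . A] }  — shift
  I1: { [A' → A .] }  — accept
  I2: { [A → e . Y], [Y → . + / c], [Y → . c L ;] }  — shift
  I3: { [Y → + . / c] }  — shift
  I4: { [A → e Y .] }  — reduce
  I5: { [L → . ;], [L → . P], [P → . +], [P → . /], [P → . Y + Y], [P → . e Y], [Y → . + / c], [Y → . c L ;], [Y → c . L ;] }  — shift
  I6: { [P → + .], [Y → + . / c] }  — shift, reduce
  I7: { [P → / .] }  — reduce
  I8: { [L → ; .] }  — reduce
  I9: { [Y → c L . ;] }  — shift
  I10: { [L → P .] }  — reduce
  I11: { [P → Y . + Y] }  — shift
  I12: { [P → e . Y], [Y → . + / c], [Y → . c L ;] }  — shift
  I13: { [P → e Y .] }  — reduce
  I14: { [P → Y + . Y], [Y → . + / c], [Y → . c L ;] }  — shift
  I15: { [P → Y + Y .] }  — reduce
  I16: { [Y → c L ; .] }  — reduce
  I17: { [Y → + / . c] }  — shift
  I18: { [Y → + / c .] }  — reduce

No state contains more than one complete item.

Answer: No reduce-reduce conflicts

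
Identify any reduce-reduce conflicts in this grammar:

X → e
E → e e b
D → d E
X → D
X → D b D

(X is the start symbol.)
A reduce-reduce conflict occurs when an LR(0) state has two complete items [A → α .] and [B → β .] — both call for a reduction, and with no lookahead the parser cannot choose between them.

Augment with X' → X and build the canonical LR(0) collection (I0 = CLOSURE({[X' → . X]}), then GOTO on every symbol after a dot until no new states appear). It has 11 states:
  I0: { [D → . d E], [X → . D b D], [X → . D], [X → . e], [X' → . X] }  — shift
  I1: { [X → D . b D], [X → D .] }  — shift, reduce
  I2: { [X' → X .] }  — accept
  I3: { [D → d . E], [E → . e e b] }  — shift
  I4: { [X → e .] }  — reduce
  I5: { [D → d E .] }  — reduce
  I6: { [E → e . e b] }  — shift
  I7: { [E → e e . b] }  — shift
  I8: { [E → e e b .] }  — reduce
  I9: { [D → . d E], [X → D b . D] }  — shift
  I10: { [X → D b D .] }  — reduce

No state contains more than one complete item.

Answer: No reduce-reduce conflicts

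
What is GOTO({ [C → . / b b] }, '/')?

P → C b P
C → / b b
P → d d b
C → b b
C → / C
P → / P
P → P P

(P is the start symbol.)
GOTO(I, '/') = CLOSURE({ [A → αX.β] : [A → α.Xβ] ∈ I, X = '/' })

Items with dot before '/', with the dot advanced:
  [C → . / b b] → [C → / . b b]
Closure adds nothing (no advanced item has the dot before a non-terminal).

GOTO = { [C → / . b b] }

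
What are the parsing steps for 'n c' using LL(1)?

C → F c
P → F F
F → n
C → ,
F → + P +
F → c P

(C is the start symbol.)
LL(1) parsing maintains a stack (initially the start symbol over $) and the input. At each step: if the stack top is a terminal, match it against the current input token; if it is a non-terminal N, replace it with the RHS of M[N, lookahead] (the unique production whose predict set contains the lookahead).

Stack is shown with the top on the left.

Stack  Input  Action
--------------------
C $    n c $  output C → F c
F c $  n c $  output F → n
n c $  n c $  match 'n'
c $    c $    match 'c'
$      $      accept

The string is accepted.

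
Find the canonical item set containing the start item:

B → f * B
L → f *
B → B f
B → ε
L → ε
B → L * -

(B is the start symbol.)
{ [B → . B f], [B → . L * -], [B → . f * B], [B → .], [B' → . B], [L → . f *], [L → .] }

First, augment the grammar with B' → B
I₀ = CLOSURE({ [B' → . B] }):
  [B' → . B] has the dot before B: add [B → . f * B], [B → . B f], [B → .], [B → . L * -]
  [B → . L * -] has the dot before L: add [L → . f *], [L → .]
No further items can be added.

I₀ = { [B → . B f], [B → . L * -], [B → . f * B], [B → .], [B' → . B], [L → . f *], [L → .] }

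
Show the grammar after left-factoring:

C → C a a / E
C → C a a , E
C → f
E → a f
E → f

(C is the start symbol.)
C → C a a C'
C' → / E
C' → , E
C → f
E → a f
E → f

Left-factoring transforms A → αβ₁ | αβ₂ into A → αA' and A' → β₁ | β₂
(α is the longest common prefix among the alternatives). Repeat until
no nonterminal has two alternatives with a common prefix.

Round 1: C has alternatives sharing prefix 'C a a'. Introduce C': C → C a a C'
  Add: C' → / E
  Add: C' → , E

No remaining common prefixes — done.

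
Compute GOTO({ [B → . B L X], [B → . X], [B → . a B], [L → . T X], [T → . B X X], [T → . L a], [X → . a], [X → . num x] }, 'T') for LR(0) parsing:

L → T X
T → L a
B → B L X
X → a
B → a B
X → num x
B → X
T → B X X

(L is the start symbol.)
{ [L → T . X], [X → . a], [X → . num x] }

GOTO(I, 'T') = CLOSURE({ [A → αX.β] : [A → α.Xβ] ∈ I, X = 'T' })

Items with dot before 'T', with the dot advanced:
  [L → . T X] → [L → T . X]
Closure of the advanced items:
  [L → T . X] has the dot before X: add [X → . a], [X → . num x]

GOTO = { [L → T . X], [X → . a], [X → . num x] }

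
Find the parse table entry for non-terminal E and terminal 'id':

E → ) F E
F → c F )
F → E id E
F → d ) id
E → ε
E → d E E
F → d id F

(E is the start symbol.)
To find M[E, 'id'], we find productions for E where 'id' is in the predict set (PREDICT(N → α) = (FIRST(α) \ {ε}) ∪ (FOLLOW(N) if α ⇒* ε)).

Relevant sets:
  FOLLOW(E) = { $, ')', 'd', 'id' }

E → ) F E: PREDICT = { ')' }
E → ε: PREDICT = { $, ')', 'd', 'id' }
  'id' is in predict set, so this production goes in M[E, 'id']
E → d E E: PREDICT = { 'd' }

M[E, 'id'] = E → ε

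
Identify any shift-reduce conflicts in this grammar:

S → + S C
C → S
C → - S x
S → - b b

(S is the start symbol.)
Augment with S' → S and build the canonical LR(0) collection (I0 = CLOSURE({[S' → . S]}), then GOTO on every symbol after a dot until no new states appear). It has 12 states:
  I0: { [S → . + S C], [S → . - b b], [S' → . S] }  — shift
  I1: { [S → + . S C], [S → . + S C], [S → . - b b] }  — shift
  I2: { [S → - . b b] }  — shift
  I3: { [S' → S .] }  — accept
  I4: { [S → - b . b] }  — shift
  I5: { [S → - b b .] }  — reduce
  I6: { [C → . - S x], [C → . S], [S → + S . C], [S → . + S C], [S → . - b b] }  — shift
  I7: { [C → - . S x], [S → - . b b], [S → . + S C], [S → . - b b] }  — shift
  I8: { [S → + S C .] }  — reduce
  I9: { [C → S .] }  — reduce
  I10: { [C → - S . x] }  — shift
  I11: { [C → - S x .] }  — reduce

No state contains both a complete item and a shift item.

Answer: No shift-reduce conflicts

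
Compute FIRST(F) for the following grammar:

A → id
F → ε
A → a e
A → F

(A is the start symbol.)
From F → ε:
  - ε-production, so ε ∈ FIRST(F)

Collecting: FIRST(F) = { ε }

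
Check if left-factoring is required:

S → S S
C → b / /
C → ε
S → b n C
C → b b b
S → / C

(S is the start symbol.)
Yes, C has productions with common prefix 'b'

Left-factoring is needed when two productions for the same non-terminal
share a common prefix on the right-hand side.

Productions for S:
  S → S S
  S → b n C
  S → / C
Productions for C:
  C → b / /
  C → ε
  C → b b b

Found common prefix 'b' in productions for C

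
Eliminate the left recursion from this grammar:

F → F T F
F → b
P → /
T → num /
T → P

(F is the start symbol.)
F is directly left-recursive. The standard transformation for
  A → A α₁ | ... | A α_m | β₁ | ... | β_n
is
  A  → β₁ A' | ... | β_n A'
  A' → α₁ A' | ... | α_m A' | ε

F → b becomes F → b F'
F → F T F becomes F' → T F F'
Add F' → ε

Productions for other non-terminals are unchanged:
  P → /
  T → num /
  T → P

Resulting grammar:
F → b F'
F' → T F F'
F' → ε
P → /
T → num /
T → P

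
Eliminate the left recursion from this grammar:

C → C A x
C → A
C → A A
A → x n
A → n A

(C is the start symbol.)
C is directly left-recursive. The standard transformation for
  A → A α₁ | ... | A α_m | β₁ | ... | β_n
is
  A  → β₁ A' | ... | β_n A'
  A' → α₁ A' | ... | α_m A' | ε

C → A becomes C → A C'
C → A A becomes C → A A C'
C → C A x becomes C' → A x C'
Add C' → ε

Productions for other non-terminals are unchanged:
  A → x n
  A → n A

Resulting grammar:
C → A C'
C → A A C'
C' → A x C'
C' → ε
A → x n
A → n A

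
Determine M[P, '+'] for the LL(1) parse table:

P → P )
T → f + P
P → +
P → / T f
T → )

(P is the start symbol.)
To find M[P, '+'], we find productions for P where '+' is in the predict set (PREDICT(N → α) = (FIRST(α) \ {ε}) ∪ (FOLLOW(N) if α ⇒* ε)).

Relevant sets:
  FIRST(P) = { '+', '/' }

P → P ): PREDICT = { '+', '/' }
  '+' is in predict set, so this production goes in M[P, '+']
P → +: PREDICT = { '+' }
  '+' is in predict set, so this production goes in M[P, '+']
P → / T f: PREDICT = { '/' }

M[P, '+'] = P → P ), P → +  (a multiply-defined cell — the grammar is not LL(1))

Answer: P → P ), P → +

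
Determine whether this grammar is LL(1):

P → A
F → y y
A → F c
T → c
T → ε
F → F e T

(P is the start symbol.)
A grammar is LL(1) if for each non-terminal N with multiple productions, the predict sets of those productions are pairwise disjoint, where PREDICT(N → α) = (FIRST(α) \ {ε}) ∪ (FOLLOW(N) if α ⇒* ε).

Relevant sets:
  FIRST(F) = { 'y' }
  FOLLOW(T) = { 'c', 'e' }

For F:
  PREDICT(F → y y) = { 'y' }
  PREDICT(F → F e T) = { 'y' }
For T:
  PREDICT(T → c) = { 'c' }
  PREDICT(T → ε) = { 'c', 'e' }
P, A have a single production, so nothing to check there.

Conflict found: Predict set conflict for F: { 'y' }
The grammar is NOT LL(1).

Answer: No. Predict set conflict for F: { 'y' }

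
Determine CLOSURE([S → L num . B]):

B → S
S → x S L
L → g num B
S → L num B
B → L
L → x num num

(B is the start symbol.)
{ [B → . L], [B → . S], [L → . g num B], [L → . x num num], [S → . L num B], [S → . x S L], [S → L num . B] }

Start with: [S → L num . B]
  [S → L num . B] has the dot before B: add [B → . S], [B → . L]
  [B → . S] has the dot before S: add [S → . x S L], [S → . L num B]
  [B → . L] has the dot before L: add [L → . g num B], [L → . x num num]
No further items can be added.

CLOSURE = { [B → . L], [B → . S], [L → . g num B], [L → . x num num], [S → . L num B], [S → . x S L], [S → L num . B] }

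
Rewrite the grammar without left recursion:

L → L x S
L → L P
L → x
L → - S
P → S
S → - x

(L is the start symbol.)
L → x L'
L → - S L'
L' → x S L'
L' → P L'
L' → ε
P → S
S → - x

L is directly left-recursive. The standard transformation for
  A → A α₁ | ... | A α_m | β₁ | ... | β_n
is
  A  → β₁ A' | ... | β_n A'
  A' → α₁ A' | ... | α_m A' | ε

L → x becomes L → x L'
L → - S becomes L → - S L'
L → L x S becomes L' → x S L'
L → L P becomes L' → P L'
Add L' → ε

Productions for other non-terminals are unchanged:
  P → S
  S → - x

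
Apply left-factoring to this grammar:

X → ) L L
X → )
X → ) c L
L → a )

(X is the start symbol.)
Left-factoring transforms A → αβ₁ | αβ₂ into A → αA' and A' → β₁ | β₂
(α is the longest common prefix among the alternatives). Repeat until
no nonterminal has two alternatives with a common prefix.

Round 1: X has alternatives sharing prefix ')'. Introduce X': X → ) X'
  Add: X' → L L
  Add: X' → ε
  Add: X' → c L

No remaining common prefixes — done.

Resulting grammar:
X → ) X'
X' → L L
X' → ε
X' → c L
L → a )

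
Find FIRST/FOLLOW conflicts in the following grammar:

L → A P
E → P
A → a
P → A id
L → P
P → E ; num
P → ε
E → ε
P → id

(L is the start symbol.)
Nullable non-terminals: E, L, P.
FIRST sets used below: FIRST(P) = { ';', 'a', 'id', ε }, FIRST(A) = { 'a' }, FIRST(E) = { ';', 'a', 'id', ε }

E: nullable alternative(s) E → P, E → ε; FOLLOW(E) = { ';' }
  E → P: FIRST \ {ε} = { ';', 'a', 'id' } — overlaps FOLLOW(E) on { ';' }: CONFLICT
  E → ε: FIRST \ {ε} = { } — disjoint from FOLLOW(E)

L: nullable alternative(s) L → P; FOLLOW(L) = { $ }
  L → A P: FIRST \ {ε} = { 'a' } — disjoint from FOLLOW(L)
  L → P: FIRST \ {ε} = { ';', 'a', 'id' } — this is the only nullable alternative, skip

P: nullable alternative(s) P → ε; FOLLOW(P) = { $, ';' }
  P → A id: FIRST \ {ε} = { 'a' } — disjoint from FOLLOW(P)
  P → E ; num: FIRST \ {ε} = { ';', 'a', 'id' } — overlaps FOLLOW(P) on { ';' }: CONFLICT
  P → ε: FIRST \ {ε} = { } — this is the only nullable alternative, skip
  P → id: FIRST \ {ε} = { 'id' } — disjoint from FOLLOW(P)

A has no nullable alternative, so no FIRST/FOLLOW check is needed there.

So the grammar has 2 FIRST/FOLLOW conflicts (marked CONFLICT above).

Answer: Yes. E → P with FOLLOW(E) on { ';' }; P → E ';' num with FOLLOW(P) on { ';' }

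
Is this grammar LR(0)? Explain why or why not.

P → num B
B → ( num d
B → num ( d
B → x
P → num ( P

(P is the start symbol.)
Augment with P' → P and build the canonical LR(0) collection (I0 = CLOSURE({[P' → . P]}), then GOTO on every symbol after a dot until no new states appear). It has 12 states:
  I0: { [P → . num ( P], [P → . num B], [P' → . P] }  — shift
  I1: { [P' → P .] }  — accept
  I2: { [B → . ( num d], [B → . num ( d], [B → . x], [P → num . ( P], [P → num . B] }  — shift
  I3: { [B → ( . num d], [P → . num ( P], [P → . num B], [P → num ( . P] }  — shift
  I4: { [P → num B .] }  — reduce
  I5: { [B → num . ( d] }  — shift
  I6: { [B → x .] }  — reduce
  I7: { [B → num ( . d] }  — shift
  I8: { [B → num ( d .] }  — reduce
  I9: { [P → num ( P .] }  — reduce
  I10: { [B → ( num . d], [B → . ( num d], [B → . num ( d], [B → . x], [P → num . ( P], [P → num . B] }  — shift
  I11: { [B → ( num d .] }  — reduce

Every state is either a pure shift/goto state or contains exactly one complete item and nothing to shift — no conflicts. The grammar is LR(0).

Answer: Yes, the grammar is LR(0)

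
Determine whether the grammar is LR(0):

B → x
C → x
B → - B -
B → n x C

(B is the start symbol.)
Yes, the grammar is LR(0)

A grammar is LR(0) if no state in the canonical LR(0) collection has:
  - both a shift item (dot before a terminal) and a complete item (shift-reduce conflict), or
  - two or more complete items (reduce-reduce conflict; the accept item [B' → B .] counts as a complete item here).

Augment with B' → B and build the canonical LR(0) collection (I0 = CLOSURE({[B' → . B]}), then GOTO on every symbol after a dot until no new states appear). It has 10 states:
  I0: { [B → . - B -], [B → . n x C], [B → . x], [B' → . B] }  — shift
  I1: { [B → - . B -], [B → . - B -], [B → . n x C], [B → . x] }  — shift
  I2: { [B' → B .] }  — accept
  I3: { [B → n . x C] }  — shift
  I4: { [B → x .] }  — reduce
  I5: { [B → n x . C], [C → . x] }  — shift
  I6: { [B → n x C .] }  — reduce
  I7: { [C → x .] }  — reduce
  I8: { [B → - B . -] }  — shift
  I9: { [B → - B - .] }  — reduce

Every state is either a pure shift/goto state or contains exactly one complete item and nothing to shift — no conflicts. The grammar is LR(0).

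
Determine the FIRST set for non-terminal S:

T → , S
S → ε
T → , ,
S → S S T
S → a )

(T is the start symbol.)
To compute FIRST(S), examine every production with S on the left-hand side, reading each right-hand side left to right until a non-nullable symbol is reached.

FIRST sets of the other non-terminals involved (by the same procedure, iterated to a fixed point):
  FIRST(T) = { ',' }

From S → ε:
  - ε-production, so ε ∈ FIRST(S)
From S → S S T:
  - S is the symbol being defined: contributes nothing new
    S is nullable, so continue to the next symbol
  - S is the symbol being defined: contributes nothing new
    S is nullable, so continue to the next symbol
  - T is a non-terminal: add FIRST(T) \ {ε} = { ',' }
    T is not nullable, so stop
From S → a ):
  - a is a terminal: add 'a' and stop

Collecting: FIRST(S) = { ',', 'a', ε }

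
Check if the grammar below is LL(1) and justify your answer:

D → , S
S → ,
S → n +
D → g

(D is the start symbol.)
For D:
  PREDICT(D → ',' S) = { ',' }
  PREDICT(D → g) = { 'g' }
For S:
  PREDICT(S → ',') = { ',' }
  PREDICT(S → n '+') = { 'n' }

All predict sets are disjoint. The grammar IS LL(1).

Answer: Yes, the grammar is LL(1).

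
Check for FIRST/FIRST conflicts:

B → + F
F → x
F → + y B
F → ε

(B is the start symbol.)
No FIRST/FIRST conflicts.

A FIRST/FIRST conflict occurs when two productions N → α and N → β for the same non-terminal have FIRST(α) ∩ FIRST(β) ≠ ∅ (with ε ∈ FIRST of a nullable right-hand side, so two nullable alternatives also conflict).

Productions for F:
  F → x: FIRST = { 'x' }
  F → + y B: FIRST = { '+' }
  F → ε: FIRST = { ε }
B has only one production, so no FIRST/FIRST conflict is possible there.

All alternatives of each non-terminal have pairwise disjoint FIRST sets.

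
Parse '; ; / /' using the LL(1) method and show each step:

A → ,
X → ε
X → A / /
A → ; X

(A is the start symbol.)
LL(1) parsing maintains a stack (initially the start symbol over $) and the input. At each step: if the stack top is a terminal, match it against the current input token; if it is a non-terminal N, replace it with the RHS of M[N, lookahead] (the unique production whose predict set contains the lookahead).

Stack is shown with the top on the left.

Stack      Input      Action
----------------------------
A $        ; ; / / $  output A → ; X
; X $      ; ; / / $  match ';'
X $        ; / / $    output X → A / /
A / / $    ; / / $    output A → ; X
; X / / $  ; / / $    match ';'
X / / $    / / $      output X → ε
/ / $      / / $      match '/'
/ $        / $        match '/'
$          $          accept

The string is accepted.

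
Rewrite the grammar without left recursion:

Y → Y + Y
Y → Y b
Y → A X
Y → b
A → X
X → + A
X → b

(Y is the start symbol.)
Y → A X Y'
Y → b Y'
Y' → + Y Y'
Y' → b Y'
Y' → ε
A → X
X → + A
X → b

Y is directly left-recursive. The standard transformation for
  A → A α₁ | ... | A α_m | β₁ | ... | β_n
is
  A  → β₁ A' | ... | β_n A'
  A' → α₁ A' | ... | α_m A' | ε

Y → A X becomes Y → A X Y'
Y → b becomes Y → b Y'
Y → Y + Y becomes Y' → + Y Y'
Y → Y b becomes Y' → b Y'
Add Y' → ε

Productions for other non-terminals are unchanged:
  A → X
  X → + A
  X → b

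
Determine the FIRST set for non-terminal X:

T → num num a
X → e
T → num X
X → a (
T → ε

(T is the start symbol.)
To compute FIRST(X), examine every production with X on the left-hand side, reading each right-hand side left to right until a non-nullable symbol is reached.

From X → e:
  - e is a terminal: add 'e' and stop
From X → a (:
  - a is a terminal: add 'a' and stop

Collecting: FIRST(X) = { 'a', 'e' }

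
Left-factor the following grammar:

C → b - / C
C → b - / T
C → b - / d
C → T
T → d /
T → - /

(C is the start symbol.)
Left-factoring transforms A → αβ₁ | αβ₂ into A → αA' and A' → β₁ | β₂
(α is the longest common prefix among the alternatives). Repeat until
no nonterminal has two alternatives with a common prefix.

Round 1: C has alternatives sharing prefix 'b - /'. Introduce C': C → b - / C'
  Add: C' → C
  Add: C' → T
  Add: C' → d

No remaining common prefixes — done.

Resulting grammar:
C → b - / C'
C' → C
C' → T
C' → d
C → T
T → d /
T → - /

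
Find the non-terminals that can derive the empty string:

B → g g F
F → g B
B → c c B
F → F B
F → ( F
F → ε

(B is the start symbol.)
{ 'F' }

A non-terminal is nullable if it can derive ε (the empty string): either it has an ε-production, or it has a production whose right-hand side consists entirely of nullable non-terminals.

ε-productions: F → ε
So F is immediately nullable.
No further non-terminal can be added: every production for the remaining non-terminals contains a terminal or a non-nullable non-terminal.
Nullable = { 'F' }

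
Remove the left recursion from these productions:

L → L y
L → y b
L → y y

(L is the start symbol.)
L → y b L'
L → y y L'
L' → y L'
L' → ε

L is directly left-recursive. The standard transformation for
  A → A α₁ | ... | A α_m | β₁ | ... | β_n
is
  A  → β₁ A' | ... | β_n A'
  A' → α₁ A' | ... | α_m A' | ε

L → y b becomes L → y b L'
L → y y becomes L → y y L'
L → L y becomes L' → y L'
Add L' → ε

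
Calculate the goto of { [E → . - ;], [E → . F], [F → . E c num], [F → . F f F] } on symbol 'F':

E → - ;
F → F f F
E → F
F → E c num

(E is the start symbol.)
{ [E → F .], [F → F . f F] }

GOTO(I, 'F') = CLOSURE({ [A → αX.β] : [A → α.Xβ] ∈ I, X = 'F' })

Items with dot before 'F', with the dot advanced:
  [E → . F] → [E → F .]
  [F → . F f F] → [F → F . f F]
Closure adds nothing (no advanced item has the dot before a non-terminal).

GOTO = { [E → F .], [F → F . f F] }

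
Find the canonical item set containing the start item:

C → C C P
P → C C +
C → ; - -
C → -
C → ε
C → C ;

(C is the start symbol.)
{ [C → . -], [C → . ; - -], [C → . C ;], [C → . C C P], [C → .], [C' → . C] }

First, augment the grammar with C' → C
I₀ = CLOSURE({ [C' → . C] }):
  [C' → . C] has the dot before C: add [C → . C C P], [C → . ; - -], [C → . -], [C → .], [C → . C ;]
No further items can be added.

I₀ = { [C → . -], [C → . ; - -], [C → . C ;], [C → . C C P], [C → .], [C' → . C] }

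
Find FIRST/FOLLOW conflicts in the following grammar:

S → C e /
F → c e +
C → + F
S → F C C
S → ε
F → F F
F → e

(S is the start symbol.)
No FIRST/FOLLOW conflicts.

A FIRST/FOLLOW conflict occurs when a non-terminal N has a nullable alternative N → β (β ⇒* ε) and another alternative N → α with FIRST(α) ∩ FOLLOW(N) ≠ ∅: on such a lookahead the parser cannot decide between expanding α and letting N vanish via β.

Nullable non-terminals: S.
FIRST sets used below: FIRST(C) = { '+' }, FIRST(F) = { 'c', 'e' }

S: nullable alternative(s) S → ε; FOLLOW(S) = { $ }
  S → C e /: FIRST \ {ε} = { '+' } — disjoint from FOLLOW(S)
  S → F C C: FIRST \ {ε} = { 'c', 'e' } — disjoint from FOLLOW(S)
  S → ε: FIRST \ {ε} = { } — this is the only nullable alternative, skip

C, F have no nullable alternative, so no FIRST/FOLLOW check is needed there.

No FIRST/FOLLOW conflicts found.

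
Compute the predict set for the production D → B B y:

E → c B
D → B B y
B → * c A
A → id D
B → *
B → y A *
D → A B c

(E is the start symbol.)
PREDICT(D → B B y) = (FIRST(RHS) \ {ε}) ∪ (FOLLOW(D) if ε ∈ FIRST(RHS), i.e. RHS ⇒* ε)
FIRST(B) = { '*', 'y' }
FIRST(B B y) = { '*', 'y' }
ε ∉ FIRST(B B y), so FOLLOW(D) is not added.
PREDICT(D → B B y) = { '*', 'y' }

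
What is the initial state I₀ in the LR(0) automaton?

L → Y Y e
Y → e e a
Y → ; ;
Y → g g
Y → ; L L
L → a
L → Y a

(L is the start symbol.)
First, augment the grammar with L' → L
I₀ = CLOSURE({ [L' → . L] }):
  [L' → . L] has the dot before L: add [L → . Y Y e], [L → . a], [L → . Y a]
  [L → . Y Y e] has the dot before Y: add [Y → . e e a], [Y → . ; ;], [Y → . g g], [Y → . ; L L]
No further items can be added.

I₀ = { [L → . Y Y e], [L → . Y a], [L → . a], [L' → . L], [Y → . ; ;], [Y → . ; L L], [Y → . e e a], [Y → . g g] }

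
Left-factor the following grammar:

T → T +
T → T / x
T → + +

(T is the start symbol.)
T → T T'
T' → +
T' → / x
T → + +

Left-factoring transforms A → αβ₁ | αβ₂ into A → αA' and A' → β₁ | β₂
(α is the longest common prefix among the alternatives). Repeat until
no nonterminal has two alternatives with a common prefix.

Round 1: T has alternatives sharing prefix 'T'. Introduce T': T → T T'
  Add: T' → +
  Add: T' → / x

No remaining common prefixes — done.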